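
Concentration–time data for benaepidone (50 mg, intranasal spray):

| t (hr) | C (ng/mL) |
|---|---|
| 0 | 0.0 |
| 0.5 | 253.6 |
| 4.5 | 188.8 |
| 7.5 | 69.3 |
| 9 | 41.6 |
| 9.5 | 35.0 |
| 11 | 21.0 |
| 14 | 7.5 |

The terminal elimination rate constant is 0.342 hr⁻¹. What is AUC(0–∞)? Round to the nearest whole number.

Trapezoidal AUC_0→14:
  [0→0.5]: (0.0+253.6)/2 × 0.5 = 63.4
  [0.5→4.5]: (253.6+188.8)/2 × 4 = 884.8
  [4.5→7.5]: (188.8+69.3)/2 × 3 = 387.15
  [7.5→9]: (69.3+41.6)/2 × 1.5 = 83.175
  [9→9.5]: (41.6+35.0)/2 × 0.5 = 19.15
  [9.5→11]: (35.0+21.0)/2 × 1.5 = 42.0
  [11→14]: (21.0+7.5)/2 × 3 = 42.75
  Sum = 1522.425 ng/mL·hr
Extrapolated tail: C_last / k_e = 7.5 / 0.342 = 21.930
AUC_0→∞ = 1522.425 + 21.930 = 1544.355 ng/mL·hr

AUC = 1544 ng/mL·hr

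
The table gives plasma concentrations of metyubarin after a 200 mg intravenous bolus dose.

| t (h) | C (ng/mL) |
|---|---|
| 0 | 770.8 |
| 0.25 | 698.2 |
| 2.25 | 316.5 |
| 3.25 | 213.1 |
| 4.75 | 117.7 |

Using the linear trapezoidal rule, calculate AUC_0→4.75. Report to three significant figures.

Trapezoidal AUC_0→4.75:
  [0→0.25]: (770.8+698.2)/2 × 0.25 = 183.625
  [0.25→2.25]: (698.2+316.5)/2 × 2 = 1014.7
  [2.25→3.25]: (316.5+213.1)/2 × 1 = 264.8
  [3.25→4.75]: (213.1+117.7)/2 × 1.5 = 248.1
  Sum = 1711.225 ng/mL·h

AUC = 1710 ng/mL·h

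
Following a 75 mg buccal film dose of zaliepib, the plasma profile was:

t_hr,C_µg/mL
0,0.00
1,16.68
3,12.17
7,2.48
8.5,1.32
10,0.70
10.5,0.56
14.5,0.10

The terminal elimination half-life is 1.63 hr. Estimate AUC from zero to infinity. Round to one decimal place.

Trapezoidal AUC_0→14.5:
  [0→1]: (0.00+16.68)/2 × 1 = 8.34
  [1→3]: (16.68+12.17)/2 × 2 = 28.85
  [3→7]: (12.17+2.48)/2 × 4 = 29.3
  [7→8.5]: (2.48+1.32)/2 × 1.5 = 2.85
  [8.5→10]: (1.32+0.70)/2 × 1.5 = 1.515
  [10→10.5]: (0.70+0.56)/2 × 0.5 = 0.315
  [10.5→14.5]: (0.56+0.10)/2 × 4 = 1.32
  Sum = 72.49 µg/mL·hr
k_e = ln2 / t½ = 0.693147 / 1.63 = 0.4252 hr^-1
Extrapolated tail: C_last / k_e = 0.10 / 0.4252 = 0.235
AUC_0→∞ = 72.49 + 0.235 = 72.725 µg/mL·hr

AUC = 72.7 µg/mL·hr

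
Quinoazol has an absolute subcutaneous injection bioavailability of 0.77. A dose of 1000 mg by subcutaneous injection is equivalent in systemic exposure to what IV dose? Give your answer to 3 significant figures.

Systemic exposure from an extravascular dose = F × D_ev, so the equivalent IV dose is F × D_ev.
D_iv = F × D_ev = 0.77 × 1000 = 770 mg

D_iv = 770 mg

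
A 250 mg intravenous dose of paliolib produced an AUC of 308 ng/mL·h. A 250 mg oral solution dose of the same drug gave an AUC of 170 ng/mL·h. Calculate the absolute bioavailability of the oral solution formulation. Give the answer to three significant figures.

F = 0.552

F = (AUC_ev / D_ev) / (AUC_iv / D_iv)
  = (170/250) / (308/250)
  = 0.68 / 1.232 = 0.5519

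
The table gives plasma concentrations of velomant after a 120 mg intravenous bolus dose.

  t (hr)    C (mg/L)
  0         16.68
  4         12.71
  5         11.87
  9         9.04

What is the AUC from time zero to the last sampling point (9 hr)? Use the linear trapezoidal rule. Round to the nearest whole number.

Trapezoidal AUC_0→9:
  [0→4]: (16.68+12.71)/2 × 4 = 58.78
  [4→5]: (12.71+11.87)/2 × 1 = 12.29
  [5→9]: (11.87+9.04)/2 × 4 = 41.82
  Sum = 112.89 mg/L·hr

AUC = 113 mg/L·hr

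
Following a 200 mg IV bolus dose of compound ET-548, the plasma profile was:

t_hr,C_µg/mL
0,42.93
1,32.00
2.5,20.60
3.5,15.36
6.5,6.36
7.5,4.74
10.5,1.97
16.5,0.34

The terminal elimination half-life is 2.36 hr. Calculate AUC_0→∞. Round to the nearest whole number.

Trapezoidal AUC_0→16.5:
  [0→1]: (42.93+32.00)/2 × 1 = 37.465
  [1→2.5]: (32.00+20.60)/2 × 1.5 = 39.45
  [2.5→3.5]: (20.60+15.36)/2 × 1 = 17.98
  [3.5→6.5]: (15.36+6.36)/2 × 3 = 32.58
  [6.5→7.5]: (6.36+4.74)/2 × 1 = 5.55
  [7.5→10.5]: (4.74+1.97)/2 × 3 = 10.065
  [10.5→16.5]: (1.97+0.34)/2 × 6 = 6.93
  Sum = 150.02 µg/mL·hr
k_e = ln2 / t½ = 0.693147 / 2.36 = 0.2937 hr^-1
Extrapolated tail: C_last / k_e = 0.34 / 0.2937 = 1.158
AUC_0→∞ = 150.02 + 1.158 = 151.178 µg/mL·hr

AUC = 151 µg/mL·hr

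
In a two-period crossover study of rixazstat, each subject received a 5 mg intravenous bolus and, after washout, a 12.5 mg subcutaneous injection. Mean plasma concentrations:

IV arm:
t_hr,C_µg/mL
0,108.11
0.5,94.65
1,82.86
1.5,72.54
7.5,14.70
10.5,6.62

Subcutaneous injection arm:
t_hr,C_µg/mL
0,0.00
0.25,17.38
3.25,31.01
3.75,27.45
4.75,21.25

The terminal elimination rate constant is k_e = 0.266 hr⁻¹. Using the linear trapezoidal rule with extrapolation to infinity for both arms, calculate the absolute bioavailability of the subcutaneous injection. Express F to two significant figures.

F = 0.17

Trapezoidal AUC_0→10.5 (IV):
  [0→0.5]: (108.11+94.65)/2 × 0.5 = 50.69
  [0.5→1]: (94.65+82.86)/2 × 0.5 = 44.3775
  [1→1.5]: (82.86+72.54)/2 × 0.5 = 38.85
  [1.5→7.5]: (72.54+14.70)/2 × 6 = 261.72
  [7.5→10.5]: (14.70+6.62)/2 × 3 = 31.98
  Sum = 427.6175 µg/mL·hr
IV tail: 6.62/0.266 = 24.887; AUC_iv,0→∞ = 427.6175 + 24.887 = 452.5045 µg/mL·hr
Trapezoidal AUC_0→4.75 (subcutaneous injection):
  [0→0.25]: (0.00+17.38)/2 × 0.25 = 2.1725
  [0.25→3.25]: (17.38+31.01)/2 × 3 = 72.585
  [3.25→3.75]: (31.01+27.45)/2 × 0.5 = 14.615
  [3.75→4.75]: (27.45+21.25)/2 × 1 = 24.35
  Sum = 113.7225 µg/mL·hr
subcutaneous injection tail: 21.25/0.266 = 79.887; AUC_ev,0→∞ = 113.7225 + 79.887 = 193.6095 µg/mL·hr
F = (AUC_ev/D_ev)/(AUC_iv/D_iv) = (193.6095/12.5)/(452.5045/5) = 15.48876/90.5009 = 0.1711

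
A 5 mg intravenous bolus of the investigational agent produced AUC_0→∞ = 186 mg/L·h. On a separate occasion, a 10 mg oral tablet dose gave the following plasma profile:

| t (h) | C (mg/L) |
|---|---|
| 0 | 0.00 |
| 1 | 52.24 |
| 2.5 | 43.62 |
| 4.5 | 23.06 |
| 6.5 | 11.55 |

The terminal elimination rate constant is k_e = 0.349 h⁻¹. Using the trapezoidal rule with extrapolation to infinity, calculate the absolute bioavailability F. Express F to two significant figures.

F = 0.62

Trapezoidal AUC_0→6.5 (oral tablet):
  [0→1]: (0.00+52.24)/2 × 1 = 26.12
  [1→2.5]: (52.24+43.62)/2 × 1.5 = 71.895
  [2.5→4.5]: (43.62+23.06)/2 × 2 = 66.68
  [4.5→6.5]: (23.06+11.55)/2 × 2 = 34.61
  Sum = 199.305 mg/L·h
Tail: C_last/k_e = 11.55/0.349 = 33.095
AUC_0→∞ (oral tablet) = 199.305 + 33.095 = 232.4 mg/L·h
F = (AUC_ev/D_ev)/(AUC_iv/D_iv) = (232.4/10)/(186/5) = 23.24/37.2 = 0.6247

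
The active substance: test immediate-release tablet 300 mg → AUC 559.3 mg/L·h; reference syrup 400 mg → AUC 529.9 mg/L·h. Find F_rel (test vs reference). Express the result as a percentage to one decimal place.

F_rel = (AUC_test/D_test) / (AUC_ref/D_ref)
      = (559.3/300) / (529.9/400)
      = 1.86433 / 1.32475 = 1.4073 = 140.73%

F_rel = 140.7%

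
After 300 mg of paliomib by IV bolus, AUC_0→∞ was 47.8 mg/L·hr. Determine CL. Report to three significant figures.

CL = Dose_iv / AUC_0→∞
   = 300 / 47.8 = 6.27615 L/hr

CL = 6.28 L/hr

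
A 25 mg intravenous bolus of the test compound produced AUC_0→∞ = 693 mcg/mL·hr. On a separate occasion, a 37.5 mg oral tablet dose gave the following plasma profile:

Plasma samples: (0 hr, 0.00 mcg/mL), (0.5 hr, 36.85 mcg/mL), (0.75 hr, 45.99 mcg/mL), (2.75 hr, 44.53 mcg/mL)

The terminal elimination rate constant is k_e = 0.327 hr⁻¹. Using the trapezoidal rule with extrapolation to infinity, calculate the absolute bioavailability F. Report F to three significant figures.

F = 0.237

Trapezoidal AUC_0→2.75 (oral tablet):
  [0→0.5]: (0.00+36.85)/2 × 0.5 = 9.2125
  [0.5→0.75]: (36.85+45.99)/2 × 0.25 = 10.355
  [0.75→2.75]: (45.99+44.53)/2 × 2 = 90.52
  Sum = 110.0875 mcg/mL·hr
Tail: C_last/k_e = 44.53/0.327 = 136.177
AUC_0→∞ (oral tablet) = 110.0875 + 136.177 = 246.2645 mcg/mL·hr
F = (AUC_ev/D_ev)/(AUC_iv/D_iv) = (246.2645/37.5)/(693/25) = 6.56705/27.72 = 0.2369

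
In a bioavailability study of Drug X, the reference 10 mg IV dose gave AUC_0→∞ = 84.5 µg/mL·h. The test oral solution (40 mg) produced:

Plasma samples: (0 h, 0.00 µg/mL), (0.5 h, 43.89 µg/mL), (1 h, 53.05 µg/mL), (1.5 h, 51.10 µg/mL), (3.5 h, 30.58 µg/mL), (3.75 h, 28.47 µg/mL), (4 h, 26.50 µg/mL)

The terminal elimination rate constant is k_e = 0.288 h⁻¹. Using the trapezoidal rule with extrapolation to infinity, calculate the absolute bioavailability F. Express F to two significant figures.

Trapezoidal AUC_0→4 (oral solution):
  [0→0.5]: (0.00+43.89)/2 × 0.5 = 10.9725
  [0.5→1]: (43.89+53.05)/2 × 0.5 = 24.235
  [1→1.5]: (53.05+51.10)/2 × 0.5 = 26.0375
  [1.5→3.5]: (51.10+30.58)/2 × 2 = 81.68
  [3.5→3.75]: (30.58+28.47)/2 × 0.25 = 7.38125
  [3.75→4]: (28.47+26.50)/2 × 0.25 = 6.87125
  Sum = 157.1775 µg/mL·h
Tail: C_last/k_e = 26.50/0.288 = 92.014
AUC_0→∞ (oral solution) = 157.1775 + 92.014 = 249.1915 µg/mL·h
F = (AUC_ev/D_ev)/(AUC_iv/D_iv) = (249.1915/40)/(84.5/10) = 6.2297875/8.45 = 0.7373

F = 0.74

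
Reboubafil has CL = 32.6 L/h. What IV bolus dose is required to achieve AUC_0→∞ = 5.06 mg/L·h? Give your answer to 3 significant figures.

Dose_iv = CL × AUC_0→∞
     = 32.6 × 5.06 = 164.956 mg

Dose = 165 mg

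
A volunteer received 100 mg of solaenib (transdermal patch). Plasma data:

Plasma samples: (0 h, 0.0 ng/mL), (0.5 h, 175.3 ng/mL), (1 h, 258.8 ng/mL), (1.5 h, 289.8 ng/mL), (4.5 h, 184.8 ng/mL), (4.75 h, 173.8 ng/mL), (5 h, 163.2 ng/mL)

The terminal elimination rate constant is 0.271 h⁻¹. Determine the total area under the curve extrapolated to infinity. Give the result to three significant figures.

Trapezoidal AUC_0→5:
  [0→0.5]: (0.0+175.3)/2 × 0.5 = 43.825
  [0.5→1]: (175.3+258.8)/2 × 0.5 = 108.525
  [1→1.5]: (258.8+289.8)/2 × 0.5 = 137.15
  [1.5→4.5]: (289.8+184.8)/2 × 3 = 711.9
  [4.5→4.75]: (184.8+173.8)/2 × 0.25 = 44.825
  [4.75→5]: (173.8+163.2)/2 × 0.25 = 42.125
  Sum = 1088.35 ng/mL·h
Extrapolated tail: C_last / k_e = 163.2 / 0.271 = 602.214
AUC_0→∞ = 1088.35 + 602.214 = 1690.564 ng/mL·h

AUC = 1690 ng/mL·h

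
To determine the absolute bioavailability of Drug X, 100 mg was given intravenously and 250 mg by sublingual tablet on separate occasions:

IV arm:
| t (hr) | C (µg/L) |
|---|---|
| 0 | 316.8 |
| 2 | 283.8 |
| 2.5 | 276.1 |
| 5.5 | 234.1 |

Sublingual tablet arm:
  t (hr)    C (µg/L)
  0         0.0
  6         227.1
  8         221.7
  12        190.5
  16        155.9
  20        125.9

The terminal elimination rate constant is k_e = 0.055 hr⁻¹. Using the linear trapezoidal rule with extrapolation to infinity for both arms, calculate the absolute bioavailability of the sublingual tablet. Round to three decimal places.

F = 0.382

Trapezoidal AUC_0→5.5 (IV):
  [0→2]: (316.8+283.8)/2 × 2 = 600.6
  [2→2.5]: (283.8+276.1)/2 × 0.5 = 139.975
  [2.5→5.5]: (276.1+234.1)/2 × 3 = 765.3
  Sum = 1505.875 µg/L·hr
IV tail: 234.1/0.055 = 4256.364; AUC_iv,0→∞ = 1505.875 + 4256.364 = 5762.239 µg/L·hr
Trapezoidal AUC_0→20 (sublingual tablet):
  [0→6]: (0.0+227.1)/2 × 6 = 681.3
  [6→8]: (227.1+221.7)/2 × 2 = 448.8
  [8→12]: (221.7+190.5)/2 × 4 = 824.4
  [12→16]: (190.5+155.9)/2 × 4 = 692.8
  [16→20]: (155.9+125.9)/2 × 4 = 563.6
  Sum = 3210.9 µg/L·hr
sublingual tablet tail: 125.9/0.055 = 2289.091; AUC_ev,0→∞ = 3210.9 + 2289.091 = 5499.991 µg/L·hr
F = (AUC_ev/D_ev)/(AUC_iv/D_iv) = (5499.991/250)/(5762.239/100) = 21.999964/57.62239 = 0.3818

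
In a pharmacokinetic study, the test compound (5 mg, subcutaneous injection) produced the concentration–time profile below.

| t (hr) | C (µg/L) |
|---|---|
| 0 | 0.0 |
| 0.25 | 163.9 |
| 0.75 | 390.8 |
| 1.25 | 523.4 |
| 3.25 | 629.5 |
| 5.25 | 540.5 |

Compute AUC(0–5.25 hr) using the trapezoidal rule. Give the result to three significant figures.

Trapezoidal AUC_0→5.25:
  [0→0.25]: (0.0+163.9)/2 × 0.25 = 20.4875
  [0.25→0.75]: (163.9+390.8)/2 × 0.5 = 138.675
  [0.75→1.25]: (390.8+523.4)/2 × 0.5 = 228.55
  [1.25→3.25]: (523.4+629.5)/2 × 2 = 1152.9
  [3.25→5.25]: (629.5+540.5)/2 × 2 = 1170.0
  Sum = 2710.6125 µg/L·hr

AUC = 2710 µg/L·hr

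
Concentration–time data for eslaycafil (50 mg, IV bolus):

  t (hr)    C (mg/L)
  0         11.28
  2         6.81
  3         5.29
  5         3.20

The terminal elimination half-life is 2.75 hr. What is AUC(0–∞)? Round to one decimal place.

Trapezoidal AUC_0→5:
  [0→2]: (11.28+6.81)/2 × 2 = 18.09
  [2→3]: (6.81+5.29)/2 × 1 = 6.05
  [3→5]: (5.29+3.20)/2 × 2 = 8.49
  Sum = 32.63 mg/L·hr
k_e = ln2 / t½ = 0.693147 / 2.75 = 0.2521 hr^-1
Extrapolated tail: C_last / k_e = 3.20 / 0.2521 = 12.693
AUC_0→∞ = 32.63 + 12.693 = 45.323 mg/L·hr

AUC = 45.3 mg/L·hr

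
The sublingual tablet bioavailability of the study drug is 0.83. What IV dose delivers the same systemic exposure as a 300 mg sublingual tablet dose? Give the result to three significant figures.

D_iv = 249 mg

Systemic exposure from an extravascular dose = F × D_ev, so the equivalent IV dose is F × D_ev.
D_iv = F × D_ev = 0.83 × 300 = 249 mg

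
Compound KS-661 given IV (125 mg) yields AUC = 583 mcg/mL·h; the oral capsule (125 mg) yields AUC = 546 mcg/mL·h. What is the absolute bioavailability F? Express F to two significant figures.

F = (AUC_ev / D_ev) / (AUC_iv / D_iv)
  = (546/125) / (583/125)
  = 4.368 / 4.664 = 0.9365

F = 0.94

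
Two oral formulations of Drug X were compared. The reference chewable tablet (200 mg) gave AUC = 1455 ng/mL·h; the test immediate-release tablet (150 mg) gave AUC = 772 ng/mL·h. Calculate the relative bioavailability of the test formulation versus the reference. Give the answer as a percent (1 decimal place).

F_rel = 70.7%

F_rel = (AUC_test/D_test) / (AUC_ref/D_ref)
      = (772/150) / (1455/200)
      = 5.14667 / 7.275 = 0.7074 = 70.74%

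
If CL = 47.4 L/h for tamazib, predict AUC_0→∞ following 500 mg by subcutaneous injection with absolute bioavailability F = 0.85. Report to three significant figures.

AUC = 8.97 mg/L·h

AUC_0→∞ = F × Dose / CL
        = 0.85 × 500 / 47.4 = 8.96624 mg/L·h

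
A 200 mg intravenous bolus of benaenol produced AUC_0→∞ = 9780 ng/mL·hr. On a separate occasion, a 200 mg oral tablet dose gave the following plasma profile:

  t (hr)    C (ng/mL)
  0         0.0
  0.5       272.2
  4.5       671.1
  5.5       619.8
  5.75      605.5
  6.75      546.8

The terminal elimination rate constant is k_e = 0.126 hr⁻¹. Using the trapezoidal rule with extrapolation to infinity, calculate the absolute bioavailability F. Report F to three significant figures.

Trapezoidal AUC_0→6.75 (oral tablet):
  [0→0.5]: (0.0+272.2)/2 × 0.5 = 68.05
  [0.5→4.5]: (272.2+671.1)/2 × 4 = 1886.6
  [4.5→5.5]: (671.1+619.8)/2 × 1 = 645.45
  [5.5→5.75]: (619.8+605.5)/2 × 0.25 = 153.1625
  [5.75→6.75]: (605.5+546.8)/2 × 1 = 576.15
  Sum = 3329.4125 ng/mL·hr
Tail: C_last/k_e = 546.8/0.126 = 4339.683
AUC_0→∞ (oral tablet) = 3329.4125 + 4339.683 = 7669.0955 ng/mL·hr
F = (AUC_ev/D_ev)/(AUC_iv/D_iv) = (7669.0955/200)/(9780/200) = 38.3455/48.9 = 0.7842

F = 0.784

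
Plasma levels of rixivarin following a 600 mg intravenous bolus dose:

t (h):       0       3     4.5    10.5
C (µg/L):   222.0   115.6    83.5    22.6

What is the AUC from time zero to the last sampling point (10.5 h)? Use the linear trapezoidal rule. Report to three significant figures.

Trapezoidal AUC_0→10.5:
  [0→3]: (222.0+115.6)/2 × 3 = 506.4
  [3→4.5]: (115.6+83.5)/2 × 1.5 = 149.325
  [4.5→10.5]: (83.5+22.6)/2 × 6 = 318.3
  Sum = 974.025 µg/L·h

AUC = 974 µg/L·h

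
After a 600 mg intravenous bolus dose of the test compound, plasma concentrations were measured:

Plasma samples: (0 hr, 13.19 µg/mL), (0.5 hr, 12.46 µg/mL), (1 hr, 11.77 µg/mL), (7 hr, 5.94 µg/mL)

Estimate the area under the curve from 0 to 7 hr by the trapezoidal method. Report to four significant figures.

AUC = 65.60 µg/mL·hr

Trapezoidal AUC_0→7:
  [0→0.5]: (13.19+12.46)/2 × 0.5 = 6.4125
  [0.5→1]: (12.46+11.77)/2 × 0.5 = 6.0575
  [1→7]: (11.77+5.94)/2 × 6 = 53.13
  Sum = 65.6 µg/mL·hr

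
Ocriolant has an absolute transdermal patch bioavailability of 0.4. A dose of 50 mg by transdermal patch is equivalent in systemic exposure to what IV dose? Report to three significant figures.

Systemic exposure from an extravascular dose = F × D_ev, so the equivalent IV dose is F × D_ev.
D_iv = F × D_ev = 0.4 × 50 = 20 mg

D_iv = 20.0 mg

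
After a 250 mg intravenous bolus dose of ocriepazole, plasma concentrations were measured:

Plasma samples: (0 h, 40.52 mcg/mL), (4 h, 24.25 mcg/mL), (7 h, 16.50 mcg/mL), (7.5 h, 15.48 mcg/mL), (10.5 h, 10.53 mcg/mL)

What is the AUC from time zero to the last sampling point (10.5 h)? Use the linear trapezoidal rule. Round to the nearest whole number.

AUC = 238 mcg/mL·h

Trapezoidal AUC_0→10.5:
  [0→4]: (40.52+24.25)/2 × 4 = 129.54
  [4→7]: (24.25+16.50)/2 × 3 = 61.125
  [7→7.5]: (16.50+15.48)/2 × 0.5 = 7.995
  [7.5→10.5]: (15.48+10.53)/2 × 3 = 39.015
  Sum = 237.675 mcg/mL·h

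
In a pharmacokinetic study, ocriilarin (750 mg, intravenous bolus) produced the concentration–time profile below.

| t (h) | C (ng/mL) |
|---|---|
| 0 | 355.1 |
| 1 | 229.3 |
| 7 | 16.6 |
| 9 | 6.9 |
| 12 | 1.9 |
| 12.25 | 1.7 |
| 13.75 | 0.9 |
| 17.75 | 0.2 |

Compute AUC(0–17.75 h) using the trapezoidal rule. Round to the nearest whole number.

AUC = 1071 ng/mL·h

Trapezoidal AUC_0→17.75:
  [0→1]: (355.1+229.3)/2 × 1 = 292.2
  [1→7]: (229.3+16.6)/2 × 6 = 737.7
  [7→9]: (16.6+6.9)/2 × 2 = 23.5
  [9→12]: (6.9+1.9)/2 × 3 = 13.2
  [12→12.25]: (1.9+1.7)/2 × 0.25 = 0.45
  [12.25→13.75]: (1.7+0.9)/2 × 1.5 = 1.95
  [13.75→17.75]: (0.9+0.2)/2 × 4 = 2.2
  Sum = 1071.2 ng/mL·h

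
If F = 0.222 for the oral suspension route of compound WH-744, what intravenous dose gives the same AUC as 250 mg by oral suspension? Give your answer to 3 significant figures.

D_iv = 55.5 mg

Systemic exposure from an extravascular dose = F × D_ev, so the equivalent IV dose is F × D_ev.
D_iv = F × D_ev = 0.222 × 250 = 55.5 mg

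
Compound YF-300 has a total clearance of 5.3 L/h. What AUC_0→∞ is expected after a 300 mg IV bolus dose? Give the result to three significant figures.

AUC_0→∞ = Dose_iv / CL
        = 300 / 5.3 = 56.6038 mg/L·h

AUC = 56.6 mg/L·h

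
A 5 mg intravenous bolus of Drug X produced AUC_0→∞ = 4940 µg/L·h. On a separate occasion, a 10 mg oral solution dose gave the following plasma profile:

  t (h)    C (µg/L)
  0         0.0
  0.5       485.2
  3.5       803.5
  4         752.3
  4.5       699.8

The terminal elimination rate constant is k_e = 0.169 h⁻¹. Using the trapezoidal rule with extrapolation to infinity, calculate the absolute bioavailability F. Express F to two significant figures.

Trapezoidal AUC_0→4.5 (oral solution):
  [0→0.5]: (0.0+485.2)/2 × 0.5 = 121.3
  [0.5→3.5]: (485.2+803.5)/2 × 3 = 1933.05
  [3.5→4]: (803.5+752.3)/2 × 0.5 = 388.95
  [4→4.5]: (752.3+699.8)/2 × 0.5 = 363.025
  Sum = 2806.325 µg/L·h
Tail: C_last/k_e = 699.8/0.169 = 4140.828
AUC_0→∞ (oral solution) = 2806.325 + 4140.828 = 6947.153 µg/L·h
F = (AUC_ev/D_ev)/(AUC_iv/D_iv) = (6947.153/10)/(4940/5) = 694.7153/988 = 0.7032

F = 0.70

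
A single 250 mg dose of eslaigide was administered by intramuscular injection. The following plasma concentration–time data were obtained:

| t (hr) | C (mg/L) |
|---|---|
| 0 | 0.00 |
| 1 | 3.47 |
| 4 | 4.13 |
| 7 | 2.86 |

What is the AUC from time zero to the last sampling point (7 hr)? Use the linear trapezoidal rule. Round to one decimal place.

Trapezoidal AUC_0→7:
  [0→1]: (0.00+3.47)/2 × 1 = 1.735
  [1→4]: (3.47+4.13)/2 × 3 = 11.4
  [4→7]: (4.13+2.86)/2 × 3 = 10.485
  Sum = 23.62 mg/L·hr

AUC = 23.6 mg/L·hr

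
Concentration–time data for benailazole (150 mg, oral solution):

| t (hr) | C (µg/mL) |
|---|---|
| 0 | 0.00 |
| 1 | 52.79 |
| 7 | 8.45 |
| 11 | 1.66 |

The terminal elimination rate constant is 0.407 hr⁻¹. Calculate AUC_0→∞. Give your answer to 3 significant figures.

Trapezoidal AUC_0→11:
  [0→1]: (0.00+52.79)/2 × 1 = 26.395
  [1→7]: (52.79+8.45)/2 × 6 = 183.72
  [7→11]: (8.45+1.66)/2 × 4 = 20.22
  Sum = 230.335 µg/mL·hr
Extrapolated tail: C_last / k_e = 1.66 / 0.407 = 4.079
AUC_0→∞ = 230.335 + 4.079 = 234.414 µg/mL·hr

AUC = 234 µg/mL·hr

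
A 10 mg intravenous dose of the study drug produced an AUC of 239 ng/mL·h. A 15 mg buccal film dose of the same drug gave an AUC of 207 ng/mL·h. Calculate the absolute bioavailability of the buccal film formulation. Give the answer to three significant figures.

F = (AUC_ev / D_ev) / (AUC_iv / D_iv)
  = (207/15) / (239/10)
  = 13.8 / 23.9 = 0.5774

F = 0.577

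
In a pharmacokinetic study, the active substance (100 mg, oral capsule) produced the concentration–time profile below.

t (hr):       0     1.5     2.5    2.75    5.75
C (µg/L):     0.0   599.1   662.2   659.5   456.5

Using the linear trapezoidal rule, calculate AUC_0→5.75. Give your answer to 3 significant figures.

Trapezoidal AUC_0→5.75:
  [0→1.5]: (0.0+599.1)/2 × 1.5 = 449.325
  [1.5→2.5]: (599.1+662.2)/2 × 1 = 630.65
  [2.5→2.75]: (662.2+659.5)/2 × 0.25 = 165.2125
  [2.75→5.75]: (659.5+456.5)/2 × 3 = 1674.0
  Sum = 2919.1875 µg/L·hr

AUC = 2920 µg/L·hr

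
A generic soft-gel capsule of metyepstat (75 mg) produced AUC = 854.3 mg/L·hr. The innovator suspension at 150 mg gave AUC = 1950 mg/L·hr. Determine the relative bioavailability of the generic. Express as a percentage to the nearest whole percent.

F_rel = (AUC_test/D_test) / (AUC_ref/D_ref)
      = (854.3/75) / (1950/150)
      = 11.3907 / 13 = 0.8762 = 87.62%

F_rel = 88%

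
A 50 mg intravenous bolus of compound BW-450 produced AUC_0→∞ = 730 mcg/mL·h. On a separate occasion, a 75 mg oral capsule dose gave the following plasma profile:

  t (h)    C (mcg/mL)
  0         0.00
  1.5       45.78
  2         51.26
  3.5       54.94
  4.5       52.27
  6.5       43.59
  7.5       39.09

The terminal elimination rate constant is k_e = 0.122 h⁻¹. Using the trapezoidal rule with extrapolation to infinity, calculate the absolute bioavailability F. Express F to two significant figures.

F = 0.59

Trapezoidal AUC_0→7.5 (oral capsule):
  [0→1.5]: (0.00+45.78)/2 × 1.5 = 34.335
  [1.5→2]: (45.78+51.26)/2 × 0.5 = 24.26
  [2→3.5]: (51.26+54.94)/2 × 1.5 = 79.65
  [3.5→4.5]: (54.94+52.27)/2 × 1 = 53.605
  [4.5→6.5]: (52.27+43.59)/2 × 2 = 95.86
  [6.5→7.5]: (43.59+39.09)/2 × 1 = 41.34
  Sum = 329.05 mcg/mL·h
Tail: C_last/k_e = 39.09/0.122 = 320.410
AUC_0→∞ (oral capsule) = 329.05 + 320.410 = 649.46 mcg/mL·h
F = (AUC_ev/D_ev)/(AUC_iv/D_iv) = (649.46/75)/(730/50) = 8.65947/14.6 = 0.5931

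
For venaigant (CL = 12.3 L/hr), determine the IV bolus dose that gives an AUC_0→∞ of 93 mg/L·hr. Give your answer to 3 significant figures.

Dose = 1140 mg

Dose_iv = CL × AUC_0→∞
     = 12.3 × 93 = 1143.9 mg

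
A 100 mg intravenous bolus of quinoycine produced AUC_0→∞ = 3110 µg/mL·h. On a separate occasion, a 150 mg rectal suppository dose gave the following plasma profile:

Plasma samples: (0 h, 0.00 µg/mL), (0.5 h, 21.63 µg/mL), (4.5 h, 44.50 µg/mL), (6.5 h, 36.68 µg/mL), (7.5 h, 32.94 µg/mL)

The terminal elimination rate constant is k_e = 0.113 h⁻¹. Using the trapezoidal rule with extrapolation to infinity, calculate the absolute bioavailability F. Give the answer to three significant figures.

Trapezoidal AUC_0→7.5 (rectal suppository):
  [0→0.5]: (0.00+21.63)/2 × 0.5 = 5.4075
  [0.5→4.5]: (21.63+44.50)/2 × 4 = 132.26
  [4.5→6.5]: (44.50+36.68)/2 × 2 = 81.18
  [6.5→7.5]: (36.68+32.94)/2 × 1 = 34.81
  Sum = 253.6575 µg/mL·h
Tail: C_last/k_e = 32.94/0.113 = 291.504
AUC_0→∞ (rectal suppository) = 253.6575 + 291.504 = 545.1615 µg/mL·h
F = (AUC_ev/D_ev)/(AUC_iv/D_iv) = (545.1615/150)/(3110/100) = 3.63441/31.1 = 0.1169

F = 0.117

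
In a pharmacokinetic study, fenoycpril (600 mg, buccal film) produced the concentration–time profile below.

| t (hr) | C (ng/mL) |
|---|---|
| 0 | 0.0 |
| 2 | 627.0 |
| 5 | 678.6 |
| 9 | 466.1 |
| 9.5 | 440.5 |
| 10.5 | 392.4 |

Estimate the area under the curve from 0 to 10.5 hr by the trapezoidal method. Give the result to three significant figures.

AUC = 5520 ng/mL·hr

Trapezoidal AUC_0→10.5:
  [0→2]: (0.0+627.0)/2 × 2 = 627.0
  [2→5]: (627.0+678.6)/2 × 3 = 1958.4
  [5→9]: (678.6+466.1)/2 × 4 = 2289.4
  [9→9.5]: (466.1+440.5)/2 × 0.5 = 226.65
  [9.5→10.5]: (440.5+392.4)/2 × 1 = 416.45
  Sum = 5517.9 ng/mL·hr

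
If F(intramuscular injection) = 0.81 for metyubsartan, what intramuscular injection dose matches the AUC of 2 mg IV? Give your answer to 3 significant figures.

For equal systemic exposure: F × D_ev = D_iv
D_ev = D_iv / F = 2 / 0.81 = 2.46914 mg

D_intramuscular = 2.47 mg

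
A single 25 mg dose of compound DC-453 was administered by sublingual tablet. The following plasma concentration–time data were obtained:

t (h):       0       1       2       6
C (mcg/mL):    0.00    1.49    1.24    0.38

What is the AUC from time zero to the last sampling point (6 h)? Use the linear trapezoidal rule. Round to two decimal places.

Trapezoidal AUC_0→6:
  [0→1]: (0.00+1.49)/2 × 1 = 0.745
  [1→2]: (1.49+1.24)/2 × 1 = 1.365
  [2→6]: (1.24+0.38)/2 × 4 = 3.24
  Sum = 5.35 mcg/mL·h

AUC = 5.35 mcg/mL·h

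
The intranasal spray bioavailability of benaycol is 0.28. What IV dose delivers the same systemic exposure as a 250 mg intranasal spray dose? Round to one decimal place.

Systemic exposure from an extravascular dose = F × D_ev, so the equivalent IV dose is F × D_ev.
D_iv = F × D_ev = 0.28 × 250 = 70 mg

D_iv = 70.0 mg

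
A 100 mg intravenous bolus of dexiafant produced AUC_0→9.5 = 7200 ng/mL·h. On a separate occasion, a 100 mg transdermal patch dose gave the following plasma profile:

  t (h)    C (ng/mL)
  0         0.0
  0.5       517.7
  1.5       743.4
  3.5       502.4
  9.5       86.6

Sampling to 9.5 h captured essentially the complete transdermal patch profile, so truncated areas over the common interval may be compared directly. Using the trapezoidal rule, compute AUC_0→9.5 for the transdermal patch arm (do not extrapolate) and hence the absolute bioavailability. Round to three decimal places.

Trapezoidal AUC_0→9.5 (transdermal patch):
  [0→0.5]: (0.0+517.7)/2 × 0.5 = 129.425
  [0.5→1.5]: (517.7+743.4)/2 × 1 = 630.55
  [1.5→3.5]: (743.4+502.4)/2 × 2 = 1245.8
  [3.5→9.5]: (502.4+86.6)/2 × 6 = 1767.0
  Sum = 3772.775 ng/mL·h
F = (AUC_ev/D_ev)/(AUC_iv/D_iv) = (3772.775/100)/(7200/100) = 37.72775/72 = 0.5240

F = 0.524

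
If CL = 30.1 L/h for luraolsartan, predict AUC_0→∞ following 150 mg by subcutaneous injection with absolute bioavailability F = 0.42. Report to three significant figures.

AUC = 2.09 mg/L·h

AUC_0→∞ = F × Dose / CL
        = 0.42 × 150 / 30.1 = 2.09302 mg/L·h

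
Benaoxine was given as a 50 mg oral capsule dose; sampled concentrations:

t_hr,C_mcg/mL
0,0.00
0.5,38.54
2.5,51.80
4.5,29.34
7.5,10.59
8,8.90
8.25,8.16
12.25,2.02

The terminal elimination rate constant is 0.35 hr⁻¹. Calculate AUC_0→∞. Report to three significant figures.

AUC = 274 mcg/mL·hr

Trapezoidal AUC_0→12.25:
  [0→0.5]: (0.00+38.54)/2 × 0.5 = 9.635
  [0.5→2.5]: (38.54+51.80)/2 × 2 = 90.34
  [2.5→4.5]: (51.80+29.34)/2 × 2 = 81.14
  [4.5→7.5]: (29.34+10.59)/2 × 3 = 59.895
  [7.5→8]: (10.59+8.90)/2 × 0.5 = 4.8725
  [8→8.25]: (8.90+8.16)/2 × 0.25 = 2.1325
  [8.25→12.25]: (8.16+2.02)/2 × 4 = 20.36
  Sum = 268.375 mcg/mL·hr
Extrapolated tail: C_last / k_e = 2.02 / 0.35 = 5.771
AUC_0→∞ = 268.375 + 5.771 = 274.146 mcg/mL·hr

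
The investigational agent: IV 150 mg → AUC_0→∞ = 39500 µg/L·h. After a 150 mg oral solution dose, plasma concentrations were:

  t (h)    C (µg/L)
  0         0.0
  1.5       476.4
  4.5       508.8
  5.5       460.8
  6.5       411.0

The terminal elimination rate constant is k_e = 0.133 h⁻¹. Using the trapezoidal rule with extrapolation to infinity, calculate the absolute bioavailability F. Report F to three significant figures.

Trapezoidal AUC_0→6.5 (oral solution):
  [0→1.5]: (0.0+476.4)/2 × 1.5 = 357.3
  [1.5→4.5]: (476.4+508.8)/2 × 3 = 1477.8
  [4.5→5.5]: (508.8+460.8)/2 × 1 = 484.8
  [5.5→6.5]: (460.8+411.0)/2 × 1 = 435.9
  Sum = 2755.8 µg/L·h
Tail: C_last/k_e = 411.0/0.133 = 3090.226
AUC_0→∞ (oral solution) = 2755.8 + 3090.226 = 5846.026 µg/L·h
F = (AUC_ev/D_ev)/(AUC_iv/D_iv) = (5846.026/150)/(39500/150) = 38.9735/263.333 = 0.1480

F = 0.148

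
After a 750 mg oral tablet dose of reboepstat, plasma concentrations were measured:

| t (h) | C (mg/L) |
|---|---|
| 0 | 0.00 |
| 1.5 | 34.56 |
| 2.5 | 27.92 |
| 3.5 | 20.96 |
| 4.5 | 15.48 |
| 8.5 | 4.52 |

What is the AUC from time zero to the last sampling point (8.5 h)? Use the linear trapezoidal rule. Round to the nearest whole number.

Trapezoidal AUC_0→8.5:
  [0→1.5]: (0.00+34.56)/2 × 1.5 = 25.92
  [1.5→2.5]: (34.56+27.92)/2 × 1 = 31.24
  [2.5→3.5]: (27.92+20.96)/2 × 1 = 24.44
  [3.5→4.5]: (20.96+15.48)/2 × 1 = 18.22
  [4.5→8.5]: (15.48+4.52)/2 × 4 = 40.0
  Sum = 139.82 mg/L·h

AUC = 140 mg/L·h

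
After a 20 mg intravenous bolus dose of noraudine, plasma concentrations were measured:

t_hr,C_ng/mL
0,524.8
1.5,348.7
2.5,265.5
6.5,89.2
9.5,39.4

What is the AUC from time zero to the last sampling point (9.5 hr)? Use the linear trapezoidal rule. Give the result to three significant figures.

AUC = 1860 ng/mL·hr

Trapezoidal AUC_0→9.5:
  [0→1.5]: (524.8+348.7)/2 × 1.5 = 655.125
  [1.5→2.5]: (348.7+265.5)/2 × 1 = 307.1
  [2.5→6.5]: (265.5+89.2)/2 × 4 = 709.4
  [6.5→9.5]: (89.2+39.4)/2 × 3 = 192.9
  Sum = 1864.525 ng/mL·hr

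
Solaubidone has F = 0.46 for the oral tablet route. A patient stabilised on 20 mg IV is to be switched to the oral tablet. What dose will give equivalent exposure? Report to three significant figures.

For equal systemic exposure: F × D_ev = D_iv
D_ev = D_iv / F = 20 / 0.46 = 43.4783 mg

D_oral = 43.5 mg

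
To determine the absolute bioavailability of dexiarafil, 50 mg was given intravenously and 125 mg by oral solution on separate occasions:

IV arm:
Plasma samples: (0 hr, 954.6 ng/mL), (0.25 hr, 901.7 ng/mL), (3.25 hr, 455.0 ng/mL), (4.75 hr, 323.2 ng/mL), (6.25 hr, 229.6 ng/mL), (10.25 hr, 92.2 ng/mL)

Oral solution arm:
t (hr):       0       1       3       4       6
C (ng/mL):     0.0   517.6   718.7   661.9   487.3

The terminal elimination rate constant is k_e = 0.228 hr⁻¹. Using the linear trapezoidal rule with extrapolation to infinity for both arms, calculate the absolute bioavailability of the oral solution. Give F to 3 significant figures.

F = 0.507

Trapezoidal AUC_0→10.25 (IV):
  [0→0.25]: (954.6+901.7)/2 × 0.25 = 232.0375
  [0.25→3.25]: (901.7+455.0)/2 × 3 = 2035.05
  [3.25→4.75]: (455.0+323.2)/2 × 1.5 = 583.65
  [4.75→6.25]: (323.2+229.6)/2 × 1.5 = 414.6
  [6.25→10.25]: (229.6+92.2)/2 × 4 = 643.6
  Sum = 3908.9375 ng/mL·hr
IV tail: 92.2/0.228 = 404.386; AUC_iv,0→∞ = 3908.9375 + 404.386 = 4313.3235 ng/mL·hr
Trapezoidal AUC_0→6 (oral solution):
  [0→1]: (0.0+517.6)/2 × 1 = 258.8
  [1→3]: (517.6+718.7)/2 × 2 = 1236.3
  [3→4]: (718.7+661.9)/2 × 1 = 690.3
  [4→6]: (661.9+487.3)/2 × 2 = 1149.2
  Sum = 3334.6 ng/mL·hr
oral solution tail: 487.3/0.228 = 2137.281; AUC_ev,0→∞ = 3334.6 + 2137.281 = 5471.881 ng/mL·hr
F = (AUC_ev/D_ev)/(AUC_iv/D_iv) = (5471.881/125)/(4313.3235/50) = 43.775048/86.26647 = 0.5074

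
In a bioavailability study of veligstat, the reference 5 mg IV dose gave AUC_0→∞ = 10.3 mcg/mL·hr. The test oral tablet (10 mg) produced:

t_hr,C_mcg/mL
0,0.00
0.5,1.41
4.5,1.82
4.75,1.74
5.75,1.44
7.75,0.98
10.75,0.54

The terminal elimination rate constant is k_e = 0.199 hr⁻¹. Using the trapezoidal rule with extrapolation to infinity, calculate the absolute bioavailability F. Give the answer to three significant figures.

F = 0.789

Trapezoidal AUC_0→10.75 (oral tablet):
  [0→0.5]: (0.00+1.41)/2 × 0.5 = 0.3525
  [0.5→4.5]: (1.41+1.82)/2 × 4 = 6.46
  [4.5→4.75]: (1.82+1.74)/2 × 0.25 = 0.445
  [4.75→5.75]: (1.74+1.44)/2 × 1 = 1.59
  [5.75→7.75]: (1.44+0.98)/2 × 2 = 2.42
  [7.75→10.75]: (0.98+0.54)/2 × 3 = 2.28
  Sum = 13.5475 mcg/mL·hr
Tail: C_last/k_e = 0.54/0.199 = 2.714
AUC_0→∞ (oral tablet) = 13.5475 + 2.714 = 16.2615 mcg/mL·hr
F = (AUC_ev/D_ev)/(AUC_iv/D_iv) = (16.2615/10)/(10.3/5) = 1.62615/2.06 = 0.7894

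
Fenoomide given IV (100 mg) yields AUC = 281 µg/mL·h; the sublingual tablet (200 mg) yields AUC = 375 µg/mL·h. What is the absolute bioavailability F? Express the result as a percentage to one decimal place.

F = 66.7%

F = (AUC_ev / D_ev) / (AUC_iv / D_iv)
  = (375/200) / (281/100)
  = 1.875 / 2.81 = 0.6673
  = 66.73%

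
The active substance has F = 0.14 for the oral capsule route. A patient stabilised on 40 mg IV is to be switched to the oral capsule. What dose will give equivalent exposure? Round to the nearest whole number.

For equal systemic exposure: F × D_ev = D_iv
D_ev = D_iv / F = 40 / 0.14 = 285.714 mg

D_oral = 286 mg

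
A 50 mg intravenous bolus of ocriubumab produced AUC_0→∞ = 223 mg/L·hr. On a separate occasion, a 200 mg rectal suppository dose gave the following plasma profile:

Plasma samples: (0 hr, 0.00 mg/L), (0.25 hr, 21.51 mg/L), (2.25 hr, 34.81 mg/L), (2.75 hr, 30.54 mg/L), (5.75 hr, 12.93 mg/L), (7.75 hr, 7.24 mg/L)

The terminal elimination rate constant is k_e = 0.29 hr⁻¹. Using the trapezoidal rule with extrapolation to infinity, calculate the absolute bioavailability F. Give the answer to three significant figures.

Trapezoidal AUC_0→7.75 (rectal suppository):
  [0→0.25]: (0.00+21.51)/2 × 0.25 = 2.68875
  [0.25→2.25]: (21.51+34.81)/2 × 2 = 56.32
  [2.25→2.75]: (34.81+30.54)/2 × 0.5 = 16.3375
  [2.75→5.75]: (30.54+12.93)/2 × 3 = 65.205
  [5.75→7.75]: (12.93+7.24)/2 × 2 = 20.17
  Sum = 160.72125 mg/L·hr
Tail: C_last/k_e = 7.24/0.29 = 24.966
AUC_0→∞ (rectal suppository) = 160.72125 + 24.966 = 185.68725 mg/L·hr
F = (AUC_ev/D_ev)/(AUC_iv/D_iv) = (185.68725/200)/(223/50) = 0.92843625/4.46 = 0.2082

F = 0.208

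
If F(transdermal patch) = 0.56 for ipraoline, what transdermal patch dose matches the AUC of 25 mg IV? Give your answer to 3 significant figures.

D_transdermal = 44.6 mg

For equal systemic exposure: F × D_ev = D_iv
D_ev = D_iv / F = 25 / 0.56 = 44.6429 mg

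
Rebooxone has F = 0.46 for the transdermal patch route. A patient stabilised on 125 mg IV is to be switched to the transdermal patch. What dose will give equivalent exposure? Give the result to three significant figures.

D_transdermal = 272 mg

For equal systemic exposure: F × D_ev = D_iv
D_ev = D_iv / F = 125 / 0.46 = 271.739 mg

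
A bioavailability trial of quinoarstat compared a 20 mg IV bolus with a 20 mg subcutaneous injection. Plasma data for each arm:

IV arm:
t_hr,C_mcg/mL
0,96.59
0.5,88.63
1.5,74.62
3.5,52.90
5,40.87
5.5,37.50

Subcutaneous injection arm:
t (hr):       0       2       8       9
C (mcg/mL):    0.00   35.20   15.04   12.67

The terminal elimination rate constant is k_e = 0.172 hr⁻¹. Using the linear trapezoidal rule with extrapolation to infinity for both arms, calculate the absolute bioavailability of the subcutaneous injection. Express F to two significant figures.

Trapezoidal AUC_0→5.5 (IV):
  [0→0.5]: (96.59+88.63)/2 × 0.5 = 46.305
  [0.5→1.5]: (88.63+74.62)/2 × 1 = 81.625
  [1.5→3.5]: (74.62+52.90)/2 × 2 = 127.52
  [3.5→5]: (52.90+40.87)/2 × 1.5 = 70.3275
  [5→5.5]: (40.87+37.50)/2 × 0.5 = 19.5925
  Sum = 345.37 mcg/mL·hr
IV tail: 37.50/0.172 = 218.023; AUC_iv,0→∞ = 345.37 + 218.023 = 563.393 mcg/mL·hr
Trapezoidal AUC_0→9 (subcutaneous injection):
  [0→2]: (0.00+35.20)/2 × 2 = 35.2
  [2→8]: (35.20+15.04)/2 × 6 = 150.72
  [8→9]: (15.04+12.67)/2 × 1 = 13.855
  Sum = 199.775 mcg/mL·hr
subcutaneous injection tail: 12.67/0.172 = 73.663; AUC_ev,0→∞ = 199.775 + 73.663 = 273.438 mcg/mL·hr
F = (AUC_ev/D_ev)/(AUC_iv/D_iv) = (273.438/20)/(563.393/20) = 13.6719/28.16965 = 0.4853

F = 0.49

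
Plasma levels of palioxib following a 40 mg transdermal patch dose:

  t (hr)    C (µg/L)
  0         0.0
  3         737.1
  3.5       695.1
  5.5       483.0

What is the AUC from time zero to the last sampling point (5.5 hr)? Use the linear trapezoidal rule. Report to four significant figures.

AUC = 2642 µg/L·hr

Trapezoidal AUC_0→5.5:
  [0→3]: (0.0+737.1)/2 × 3 = 1105.65
  [3→3.5]: (737.1+695.1)/2 × 0.5 = 358.05
  [3.5→5.5]: (695.1+483.0)/2 × 2 = 1178.1
  Sum = 2641.8 µg/L·hr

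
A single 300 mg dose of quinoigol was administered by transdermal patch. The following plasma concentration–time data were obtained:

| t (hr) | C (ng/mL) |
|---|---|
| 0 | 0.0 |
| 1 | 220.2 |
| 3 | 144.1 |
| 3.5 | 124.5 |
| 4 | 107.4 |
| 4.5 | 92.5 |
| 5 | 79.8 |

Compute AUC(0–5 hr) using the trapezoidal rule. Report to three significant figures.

AUC = 693 ng/mL·hr

Trapezoidal AUC_0→5:
  [0→1]: (0.0+220.2)/2 × 1 = 110.1
  [1→3]: (220.2+144.1)/2 × 2 = 364.3
  [3→3.5]: (144.1+124.5)/2 × 0.5 = 67.15
  [3.5→4]: (124.5+107.4)/2 × 0.5 = 57.975
  [4→4.5]: (107.4+92.5)/2 × 0.5 = 49.975
  [4.5→5]: (92.5+79.8)/2 × 0.5 = 43.075
  Sum = 692.575 ng/mL·hr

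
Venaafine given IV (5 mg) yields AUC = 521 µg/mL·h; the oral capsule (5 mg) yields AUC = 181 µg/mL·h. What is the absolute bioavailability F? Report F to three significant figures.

F = (AUC_ev / D_ev) / (AUC_iv / D_iv)
  = (181/5) / (521/5)
  = 36.2 / 104.2 = 0.3474

F = 0.347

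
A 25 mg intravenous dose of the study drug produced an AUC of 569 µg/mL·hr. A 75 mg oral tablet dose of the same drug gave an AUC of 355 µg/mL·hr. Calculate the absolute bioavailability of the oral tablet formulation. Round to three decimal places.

F = (AUC_ev / D_ev) / (AUC_iv / D_iv)
  = (355/75) / (569/25)
  = 4.73333 / 22.76 = 0.2080

F = 0.208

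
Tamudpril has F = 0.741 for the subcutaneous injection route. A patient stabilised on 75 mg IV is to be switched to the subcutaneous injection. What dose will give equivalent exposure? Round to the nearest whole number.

For equal systemic exposure: F × D_ev = D_iv
D_ev = D_iv / F = 75 / 0.741 = 101.215 mg

D_subcutaneous = 101 mg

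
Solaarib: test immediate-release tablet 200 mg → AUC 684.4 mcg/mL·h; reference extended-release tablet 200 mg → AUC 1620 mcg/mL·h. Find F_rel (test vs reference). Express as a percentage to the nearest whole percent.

F_rel = 42%

F_rel = (AUC_test/D_test) / (AUC_ref/D_ref)
      = (684.4/200) / (1620/200)
      = 3.422 / 8.1 = 0.4225 = 42.25%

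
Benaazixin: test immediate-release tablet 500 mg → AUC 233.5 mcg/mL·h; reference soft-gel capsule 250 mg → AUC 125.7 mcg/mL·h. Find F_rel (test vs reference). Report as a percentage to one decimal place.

F_rel = (AUC_test/D_test) / (AUC_ref/D_ref)
      = (233.5/500) / (125.7/250)
      = 0.467 / 0.5028 = 0.9288 = 92.88%

F_rel = 92.9%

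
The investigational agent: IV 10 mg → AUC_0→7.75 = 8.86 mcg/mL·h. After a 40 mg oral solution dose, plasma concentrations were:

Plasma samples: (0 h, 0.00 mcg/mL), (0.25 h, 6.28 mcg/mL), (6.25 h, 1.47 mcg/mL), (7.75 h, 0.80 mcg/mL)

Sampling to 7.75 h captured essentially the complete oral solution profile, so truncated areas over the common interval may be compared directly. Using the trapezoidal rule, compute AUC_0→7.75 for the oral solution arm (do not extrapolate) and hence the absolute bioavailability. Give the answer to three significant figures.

F = 0.726

Trapezoidal AUC_0→7.75 (oral solution):
  [0→0.25]: (0.00+6.28)/2 × 0.25 = 0.785
  [0.25→6.25]: (6.28+1.47)/2 × 6 = 23.25
  [6.25→7.75]: (1.47+0.80)/2 × 1.5 = 1.7025
  Sum = 25.7375 mcg/mL·h
F = (AUC_ev/D_ev)/(AUC_iv/D_iv) = (25.7375/40)/(8.86/10) = 0.6434375/0.886 = 0.7262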